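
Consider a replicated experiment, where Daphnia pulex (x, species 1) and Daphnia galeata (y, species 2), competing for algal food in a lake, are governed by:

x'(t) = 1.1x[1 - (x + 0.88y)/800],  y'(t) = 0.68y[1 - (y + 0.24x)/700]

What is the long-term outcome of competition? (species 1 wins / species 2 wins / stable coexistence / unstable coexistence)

Compare the nullcline intercepts: K1/α12 = 800/0.88 = 909 > K2 = 700; K2/α21 = 700/0.24 = 2920 > K1 = 800.
Since both inequalities hold, each species can invade when rare, so the interior equilibrium is stable.

stable coexistence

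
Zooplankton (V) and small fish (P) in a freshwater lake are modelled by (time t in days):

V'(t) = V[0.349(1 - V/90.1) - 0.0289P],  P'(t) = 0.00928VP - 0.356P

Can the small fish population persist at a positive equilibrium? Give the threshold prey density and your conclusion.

The predator equation gives dP/dt > 0 only when V > 0.356/0.00928 = 38.4.
Without the predator, V → K = 90.1. Since 90.1 > 38.4, the predator can invade and persist.

Threshold V = 38.4; K > 38.4, so yes, the predator persists.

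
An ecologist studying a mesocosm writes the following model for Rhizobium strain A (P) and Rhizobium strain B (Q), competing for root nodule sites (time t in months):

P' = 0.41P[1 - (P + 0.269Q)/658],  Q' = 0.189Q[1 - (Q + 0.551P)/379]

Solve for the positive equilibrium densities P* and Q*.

P* ≈ 653, Q* ≈ 19.3

Setting both brackets to zero gives the nullclines P + 0.269Q = 658 and 0.551P + Q = 379.
Substituting Q = 379 - 0.551P into the first: P(1 - 0.269·0.551) = 658 - 0.269·379.
So P* = 556/0.852 = 653, and then Q* = 379 - 0.551·653 = 19.3.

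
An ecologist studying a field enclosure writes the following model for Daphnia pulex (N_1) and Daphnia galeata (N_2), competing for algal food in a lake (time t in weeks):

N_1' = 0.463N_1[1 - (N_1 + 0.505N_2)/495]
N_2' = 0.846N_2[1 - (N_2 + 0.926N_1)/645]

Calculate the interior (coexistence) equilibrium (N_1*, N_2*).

Setting both brackets to zero gives the nullclines N_1 + 0.505N_2 = 495 and 0.926N_1 + N_2 = 645.
Substituting N_2 = 645 - 0.926N_1 into the first: N_1(1 - 0.505·0.926) = 495 - 0.505·645.
So N_1* = 169/0.532 = 318, and then N_2* = 645 - 0.926·318 = 351.

N_1* ≈ 318, N_2* ≈ 351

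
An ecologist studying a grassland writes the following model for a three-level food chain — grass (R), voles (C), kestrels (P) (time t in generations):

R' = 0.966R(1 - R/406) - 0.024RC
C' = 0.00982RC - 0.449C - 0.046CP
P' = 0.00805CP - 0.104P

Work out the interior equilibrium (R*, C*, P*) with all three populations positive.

From dP/dt = 0: 0.00805C* = 0.104, so C* = 12.9.
From dR/dt = 0: 0.966(1 - R*/406) = 0.024·12.9, giving R* = 406·(1 - 0.321) = 276.
From dC/dt = 0: 0.00982·276 - 0.449 = 0.046P*, so P* = 2.26/0.046 = 49.1.

R* ≈ 276, C* ≈ 12.9, P* ≈ 49.1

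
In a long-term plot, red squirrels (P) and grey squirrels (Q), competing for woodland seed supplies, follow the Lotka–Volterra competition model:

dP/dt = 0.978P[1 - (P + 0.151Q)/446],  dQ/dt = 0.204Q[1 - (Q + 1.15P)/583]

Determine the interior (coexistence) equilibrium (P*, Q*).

P* ≈ 433, Q* ≈ 84.8

Setting both brackets to zero gives the nullclines P + 0.151Q = 446 and 1.15P + Q = 583.
Substituting Q = 583 - 1.15P into the first: P(1 - 0.151·1.15) = 446 - 0.151·583.
So P* = 358/0.826 = 433, and then Q* = 583 - 1.15·433 = 84.8.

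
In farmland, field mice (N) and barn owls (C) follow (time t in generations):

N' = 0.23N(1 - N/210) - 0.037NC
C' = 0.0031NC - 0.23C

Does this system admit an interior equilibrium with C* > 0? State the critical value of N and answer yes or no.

Threshold N = 74.2; K > 74.2, so yes, the predator persists.

The predator equation gives dC/dt > 0 only when N > 0.23/0.0031 = 74.2.
Without the predator, N → K = 210. Since 210 > 74.2, the predator can invade and persist.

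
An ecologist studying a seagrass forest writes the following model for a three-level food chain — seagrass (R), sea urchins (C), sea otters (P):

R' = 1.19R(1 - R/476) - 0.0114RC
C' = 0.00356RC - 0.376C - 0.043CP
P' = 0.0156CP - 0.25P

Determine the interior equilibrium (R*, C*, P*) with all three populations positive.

R* ≈ 403, C* ≈ 16, P* ≈ 24.6

From dP/dt = 0: 0.0156C* = 0.25, so C* = 16.
From dR/dt = 0: 1.19(1 - R*/476) = 0.0114·16, giving R* = 476·(1 - 0.154) = 403.
From dC/dt = 0: 0.00356·403 - 0.376 = 0.043P*, so P* = 1.06/0.043 = 24.6.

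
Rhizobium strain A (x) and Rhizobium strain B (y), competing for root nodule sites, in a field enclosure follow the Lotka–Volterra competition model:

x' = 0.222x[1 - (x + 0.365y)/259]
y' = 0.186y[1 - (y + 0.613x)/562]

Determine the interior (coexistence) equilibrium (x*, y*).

Setting both brackets to zero gives the nullclines x + 0.365y = 259 and 0.613x + y = 562.
Substituting y = 562 - 0.613x into the first: x(1 - 0.365·0.613) = 259 - 0.365·562.
So x* = 53.9/0.776 = 69.4, and then y* = 562 - 0.613·69.4 = 519.

x* ≈ 69.4, y* ≈ 519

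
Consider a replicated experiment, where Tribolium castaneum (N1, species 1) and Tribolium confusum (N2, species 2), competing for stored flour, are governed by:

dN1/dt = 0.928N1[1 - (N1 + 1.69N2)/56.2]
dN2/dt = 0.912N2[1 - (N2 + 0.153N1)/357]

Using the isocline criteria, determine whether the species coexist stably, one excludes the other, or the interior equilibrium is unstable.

species 2 excludes species 1

Compare the nullcline intercepts: K1/α12 = 56.2/1.69 = 33.3 < K2 = 357; K2/α21 = 357/0.153 = 2330 > K1 = 56.2.
Since the inequalities point opposite ways, species 2 can invade but species 1 cannot.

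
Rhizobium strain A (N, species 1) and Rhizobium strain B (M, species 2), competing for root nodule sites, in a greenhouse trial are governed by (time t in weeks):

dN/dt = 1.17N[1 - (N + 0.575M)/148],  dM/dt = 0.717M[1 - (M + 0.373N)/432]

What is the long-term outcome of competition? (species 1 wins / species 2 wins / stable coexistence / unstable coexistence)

species 2 excludes species 1

Compare the nullcline intercepts: K1/α12 = 148/0.575 = 257 < K2 = 432; K2/α21 = 432/0.373 = 1160 > K1 = 148.
Since the inequalities point opposite ways, species 2 can invade but species 1 cannot.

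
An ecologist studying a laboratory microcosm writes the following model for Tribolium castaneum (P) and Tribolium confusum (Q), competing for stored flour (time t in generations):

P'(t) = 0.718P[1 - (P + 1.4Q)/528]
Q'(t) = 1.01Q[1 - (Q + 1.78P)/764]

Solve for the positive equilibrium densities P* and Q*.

Setting both brackets to zero gives the nullclines P + 1.4Q = 528 and 1.78P + Q = 764.
Substituting Q = 764 - 1.78P into the first: P(1 - 1.4·1.78) = 528 - 1.4·764.
So P* = -542/-1.49 = 363, and then Q* = 764 - 1.78·363 = 118.

P* ≈ 363, Q* ≈ 118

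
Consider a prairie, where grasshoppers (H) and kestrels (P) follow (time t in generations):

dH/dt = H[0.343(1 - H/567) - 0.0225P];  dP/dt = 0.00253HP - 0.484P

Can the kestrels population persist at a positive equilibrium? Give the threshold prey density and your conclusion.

Threshold H = 191; K > 191, so yes, the predator persists.

The predator equation gives dP/dt > 0 only when H > 0.484/0.00253 = 191.
Without the predator, H → K = 567. Since 567 > 191, the predator can invade and persist.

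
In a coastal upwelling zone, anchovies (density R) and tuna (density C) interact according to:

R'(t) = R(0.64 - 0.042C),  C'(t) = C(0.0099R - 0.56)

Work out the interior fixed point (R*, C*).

R* ≈ 56.6, C* ≈ 15.2

Set dC/dt = 0 with C > 0: 0.0099R - 0.56 = 0, so R* = 0.56/0.0099 = 56.6.
Set dR/dt = 0 with R > 0: 0.64 - 0.042C = 0, so C* = 0.64/0.042 = 15.2.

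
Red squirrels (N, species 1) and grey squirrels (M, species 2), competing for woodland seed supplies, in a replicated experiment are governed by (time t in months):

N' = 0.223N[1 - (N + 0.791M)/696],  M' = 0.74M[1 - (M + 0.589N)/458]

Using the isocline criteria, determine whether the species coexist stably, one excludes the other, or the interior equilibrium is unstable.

stable coexistence

Compare the nullcline intercepts: K1/α12 = 696/0.791 = 880 > K2 = 458; K2/α21 = 458/0.589 = 778 > K1 = 696.
Since both inequalities hold, each species can invade when rare, so the interior equilibrium is stable.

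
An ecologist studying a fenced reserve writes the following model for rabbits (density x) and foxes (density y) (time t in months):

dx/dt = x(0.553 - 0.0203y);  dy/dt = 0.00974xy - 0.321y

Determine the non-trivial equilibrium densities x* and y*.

x* ≈ 33, y* ≈ 27.2

Set dy/dt = 0 with y > 0: 0.00974x - 0.321 = 0, so x* = 0.321/0.00974 = 33.
Set dx/dt = 0 with x > 0: 0.553 - 0.0203y = 0, so y* = 0.553/0.0203 = 27.2.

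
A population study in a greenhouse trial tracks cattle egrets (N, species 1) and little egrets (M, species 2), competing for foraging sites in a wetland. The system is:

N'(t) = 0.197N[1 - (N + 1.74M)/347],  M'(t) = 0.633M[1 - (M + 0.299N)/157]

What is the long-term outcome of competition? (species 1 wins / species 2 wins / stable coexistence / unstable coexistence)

Compare the nullcline intercepts: K1/α12 = 347/1.74 = 199 > K2 = 157; K2/α21 = 157/0.299 = 525 > K1 = 347.
Since both inequalities hold, each species can invade when rare, so the interior equilibrium is stable.

stable coexistence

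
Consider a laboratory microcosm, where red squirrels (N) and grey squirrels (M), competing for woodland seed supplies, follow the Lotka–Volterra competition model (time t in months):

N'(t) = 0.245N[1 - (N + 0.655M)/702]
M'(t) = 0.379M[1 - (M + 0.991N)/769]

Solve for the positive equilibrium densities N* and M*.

Setting both brackets to zero gives the nullclines N + 0.655M = 702 and 0.991N + M = 769.
Substituting M = 769 - 0.991N into the first: N(1 - 0.655·0.991) = 702 - 0.655·769.
So N* = 198/0.351 = 565, and then M* = 769 - 0.991·565 = 209.

N* ≈ 565, M* ≈ 209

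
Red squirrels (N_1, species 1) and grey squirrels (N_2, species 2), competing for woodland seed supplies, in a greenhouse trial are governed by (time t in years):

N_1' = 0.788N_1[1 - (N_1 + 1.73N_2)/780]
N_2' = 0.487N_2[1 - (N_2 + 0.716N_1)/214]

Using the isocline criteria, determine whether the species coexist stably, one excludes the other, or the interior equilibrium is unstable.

species 1 excludes species 2

Compare the nullcline intercepts: K1/α12 = 780/1.73 = 451 > K2 = 214; K2/α21 = 214/0.716 = 299 < K1 = 780.
Since the inequalities point opposite ways, species 1 can invade but species 2 cannot.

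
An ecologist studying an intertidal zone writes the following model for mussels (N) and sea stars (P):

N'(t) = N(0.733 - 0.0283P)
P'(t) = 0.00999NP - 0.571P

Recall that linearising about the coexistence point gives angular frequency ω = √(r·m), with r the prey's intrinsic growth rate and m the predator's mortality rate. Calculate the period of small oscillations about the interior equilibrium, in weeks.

Here r = 0.733 and m = 0.571, so r·m = 0.419.
ω = √0.419 = 0.647 per week, hence T = 2π/ω ≈ 9.71 weeks.

T ≈ 9.71 weeks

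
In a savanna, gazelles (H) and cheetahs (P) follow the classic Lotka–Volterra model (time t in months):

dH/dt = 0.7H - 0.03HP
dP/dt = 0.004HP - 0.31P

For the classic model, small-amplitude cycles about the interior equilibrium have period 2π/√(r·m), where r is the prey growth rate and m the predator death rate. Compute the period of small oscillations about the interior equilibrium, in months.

T ≈ 13.5 months

Here r = 0.7 and m = 0.31, so r·m = 0.217.
ω = √0.217 = 0.466 per month, hence T = 2π/ω ≈ 13.5 months.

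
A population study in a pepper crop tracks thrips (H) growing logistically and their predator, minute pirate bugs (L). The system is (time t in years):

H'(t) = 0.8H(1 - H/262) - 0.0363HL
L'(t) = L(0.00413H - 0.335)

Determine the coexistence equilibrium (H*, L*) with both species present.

H* ≈ 81.1, L* ≈ 15.2

From dL/dt = 0 with L > 0: 0.00413H* = 0.335, so H* = 81.1.
Substitute into dH/dt = 0: 0.8(1 - 81.1/262) = 0.0363L*.
The bracket is 0.69, giving L* = 0.552/0.0363 = 15.2.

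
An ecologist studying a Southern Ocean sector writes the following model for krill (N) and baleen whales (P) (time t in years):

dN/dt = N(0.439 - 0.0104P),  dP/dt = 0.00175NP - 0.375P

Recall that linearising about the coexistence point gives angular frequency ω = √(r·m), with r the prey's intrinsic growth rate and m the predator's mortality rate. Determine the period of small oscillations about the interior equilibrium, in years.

T ≈ 15.5 years

Here r = 0.439 and m = 0.375, so r·m = 0.165.
ω = √0.165 = 0.406 per year, hence T = 2π/ω ≈ 15.5 years.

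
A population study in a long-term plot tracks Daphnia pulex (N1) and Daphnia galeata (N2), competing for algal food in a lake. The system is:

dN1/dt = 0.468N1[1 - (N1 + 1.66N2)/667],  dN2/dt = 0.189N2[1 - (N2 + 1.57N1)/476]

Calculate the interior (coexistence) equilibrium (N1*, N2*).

N1* ≈ 76.7, N2* ≈ 356

Setting both brackets to zero gives the nullclines N1 + 1.66N2 = 667 and 1.57N1 + N2 = 476.
Substituting N2 = 476 - 1.57N1 into the first: N1(1 - 1.66·1.57) = 667 - 1.66·476.
So N1* = -123/-1.61 = 76.7, and then N2* = 476 - 1.57·76.7 = 356.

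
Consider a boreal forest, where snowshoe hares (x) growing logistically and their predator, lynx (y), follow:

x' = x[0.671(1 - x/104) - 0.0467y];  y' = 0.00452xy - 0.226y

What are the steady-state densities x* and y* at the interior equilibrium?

From dy/dt = 0 with y > 0: 0.00452x* = 0.226, so x* = 50.
Substitute into dx/dt = 0: 0.671(1 - 50/104) = 0.0467y*.
The bracket is 0.519, giving y* = 0.348/0.0467 = 7.46.

x* ≈ 50, y* ≈ 7.46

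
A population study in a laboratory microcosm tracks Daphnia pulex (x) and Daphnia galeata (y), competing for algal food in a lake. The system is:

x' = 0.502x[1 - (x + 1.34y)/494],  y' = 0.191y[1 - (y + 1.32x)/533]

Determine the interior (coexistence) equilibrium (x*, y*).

Setting both brackets to zero gives the nullclines x + 1.34y = 494 and 1.32x + y = 533.
Substituting y = 533 - 1.32x into the first: x(1 - 1.34·1.32) = 494 - 1.34·533.
So x* = -220/-0.769 = 286, and then y* = 533 - 1.32·286 = 155.

x* ≈ 286, y* ≈ 155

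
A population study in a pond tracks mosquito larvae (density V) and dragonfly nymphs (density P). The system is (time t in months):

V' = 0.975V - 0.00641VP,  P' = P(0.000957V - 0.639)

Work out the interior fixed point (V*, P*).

Set dP/dt = 0 with P > 0: 0.000957V - 0.639 = 0, so V* = 0.639/0.000957 = 668.
Set dV/dt = 0 with V > 0: 0.975 - 0.00641P = 0, so P* = 0.975/0.00641 = 152.

V* ≈ 668, P* ≈ 152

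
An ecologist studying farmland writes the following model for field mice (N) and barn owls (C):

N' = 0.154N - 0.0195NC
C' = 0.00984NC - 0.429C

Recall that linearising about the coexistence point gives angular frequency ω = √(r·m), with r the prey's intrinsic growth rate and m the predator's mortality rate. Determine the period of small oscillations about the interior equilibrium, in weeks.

Here r = 0.154 and m = 0.429, so r·m = 0.0661.
ω = √0.0661 = 0.257 per week, hence T = 2π/ω ≈ 24.4 weeks.

T ≈ 24.4 weeks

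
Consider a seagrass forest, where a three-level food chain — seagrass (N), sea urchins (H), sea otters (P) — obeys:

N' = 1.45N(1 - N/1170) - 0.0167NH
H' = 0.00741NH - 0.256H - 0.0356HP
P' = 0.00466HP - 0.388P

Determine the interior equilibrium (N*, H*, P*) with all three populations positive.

From dP/dt = 0: 0.00466H* = 0.388, so H* = 83.3.
From dN/dt = 0: 1.45(1 - N*/1170) = 0.0167·83.3, giving N* = 1170·(1 - 0.959) = 48.
From dH/dt = 0: 0.00741·48 - 0.256 = 0.0356P*, so P* = 0.0999/0.0356 = 2.81.

N* ≈ 48, H* ≈ 83.3, P* ≈ 2.81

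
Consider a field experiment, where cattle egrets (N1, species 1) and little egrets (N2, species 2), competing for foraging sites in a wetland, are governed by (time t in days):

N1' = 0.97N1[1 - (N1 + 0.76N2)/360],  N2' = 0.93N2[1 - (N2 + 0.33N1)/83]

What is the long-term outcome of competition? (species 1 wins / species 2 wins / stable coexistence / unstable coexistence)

Compare the nullcline intercepts: K1/α12 = 360/0.76 = 474 > K2 = 83; K2/α21 = 83/0.33 = 252 < K1 = 360.
Since the inequalities point opposite ways, species 1 can invade but species 2 cannot.

species 1 excludes species 2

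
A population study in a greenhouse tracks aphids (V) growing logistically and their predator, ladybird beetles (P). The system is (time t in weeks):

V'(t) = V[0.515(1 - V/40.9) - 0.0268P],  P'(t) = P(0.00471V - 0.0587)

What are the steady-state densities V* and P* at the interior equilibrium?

From dP/dt = 0 with P > 0: 0.00471V* = 0.0587, so V* = 12.5.
Substitute into dV/dt = 0: 0.515(1 - 12.5/40.9) = 0.0268P*.
The bracket is 0.695, giving P* = 0.358/0.0268 = 13.4.

V* ≈ 12.5, P* ≈ 13.4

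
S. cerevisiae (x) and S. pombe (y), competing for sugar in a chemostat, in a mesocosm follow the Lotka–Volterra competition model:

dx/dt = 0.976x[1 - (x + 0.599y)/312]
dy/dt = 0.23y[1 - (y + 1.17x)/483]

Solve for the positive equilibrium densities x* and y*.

x* ≈ 75.8, y* ≈ 394

Setting both brackets to zero gives the nullclines x + 0.599y = 312 and 1.17x + y = 483.
Substituting y = 483 - 1.17x into the first: x(1 - 0.599·1.17) = 312 - 0.599·483.
So x* = 22.7/0.299 = 75.8, and then y* = 483 - 1.17·75.8 = 394.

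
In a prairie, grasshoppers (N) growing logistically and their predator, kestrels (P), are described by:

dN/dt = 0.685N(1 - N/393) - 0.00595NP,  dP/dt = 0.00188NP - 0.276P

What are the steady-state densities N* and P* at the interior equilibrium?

N* ≈ 147, P* ≈ 72.1

From dP/dt = 0 with P > 0: 0.00188N* = 0.276, so N* = 147.
Substitute into dN/dt = 0: 0.685(1 - 147/393) = 0.00595P*.
The bracket is 0.626, giving P* = 0.429/0.00595 = 72.1.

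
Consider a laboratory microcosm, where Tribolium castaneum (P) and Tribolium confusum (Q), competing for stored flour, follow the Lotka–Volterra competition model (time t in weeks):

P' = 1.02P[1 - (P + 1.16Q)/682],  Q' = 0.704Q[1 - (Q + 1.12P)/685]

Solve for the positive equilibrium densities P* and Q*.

P* ≈ 376, Q* ≈ 264

Setting both brackets to zero gives the nullclines P + 1.16Q = 682 and 1.12P + Q = 685.
Substituting Q = 685 - 1.12P into the first: P(1 - 1.16·1.12) = 682 - 1.16·685.
So P* = -113/-0.299 = 376, and then Q* = 685 - 1.12·376 = 264.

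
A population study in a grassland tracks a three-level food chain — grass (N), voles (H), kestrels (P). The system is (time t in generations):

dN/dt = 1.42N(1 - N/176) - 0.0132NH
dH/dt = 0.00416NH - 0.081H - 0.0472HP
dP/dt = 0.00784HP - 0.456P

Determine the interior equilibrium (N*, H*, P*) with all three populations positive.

N* ≈ 80.8, H* ≈ 58.2, P* ≈ 5.41

From dP/dt = 0: 0.00784H* = 0.456, so H* = 58.2.
From dN/dt = 0: 1.42(1 - N*/176) = 0.0132·58.2, giving N* = 176·(1 - 0.541) = 80.8.
From dH/dt = 0: 0.00416·80.8 - 0.081 = 0.0472P*, so P* = 0.255/0.0472 = 5.41.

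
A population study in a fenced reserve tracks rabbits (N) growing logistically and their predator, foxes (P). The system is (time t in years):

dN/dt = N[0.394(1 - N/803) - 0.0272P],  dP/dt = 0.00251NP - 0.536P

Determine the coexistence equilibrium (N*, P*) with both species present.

N* ≈ 214, P* ≈ 10.6

From dP/dt = 0 with P > 0: 0.00251N* = 0.536, so N* = 214.
Substitute into dN/dt = 0: 0.394(1 - 214/803) = 0.0272P*.
The bracket is 0.734, giving P* = 0.289/0.0272 = 10.6.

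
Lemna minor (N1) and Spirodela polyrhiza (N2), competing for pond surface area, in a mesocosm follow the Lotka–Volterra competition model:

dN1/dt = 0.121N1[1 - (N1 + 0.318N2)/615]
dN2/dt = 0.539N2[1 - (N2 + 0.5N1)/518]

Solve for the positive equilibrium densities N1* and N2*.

Setting both brackets to zero gives the nullclines N1 + 0.318N2 = 615 and 0.5N1 + N2 = 518.
Substituting N2 = 518 - 0.5N1 into the first: N1(1 - 0.318·0.5) = 615 - 0.318·518.
So N1* = 450/0.841 = 535, and then N2* = 518 - 0.5·535 = 250.

N1* ≈ 535, N2* ≈ 250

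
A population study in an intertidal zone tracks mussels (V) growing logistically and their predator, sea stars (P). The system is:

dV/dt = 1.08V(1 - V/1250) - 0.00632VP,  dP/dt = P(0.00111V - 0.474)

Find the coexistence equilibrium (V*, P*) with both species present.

From dP/dt = 0 with P > 0: 0.00111V* = 0.474, so V* = 427.
Substitute into dV/dt = 0: 1.08(1 - 427/1250) = 0.00632P*.
The bracket is 0.658, giving P* = 0.711/0.00632 = 113.

V* ≈ 427, P* ≈ 113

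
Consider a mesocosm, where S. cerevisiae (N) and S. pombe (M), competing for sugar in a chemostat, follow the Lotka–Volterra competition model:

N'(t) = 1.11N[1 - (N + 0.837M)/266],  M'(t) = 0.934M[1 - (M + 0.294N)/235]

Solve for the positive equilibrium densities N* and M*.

Setting both brackets to zero gives the nullclines N + 0.837M = 266 and 0.294N + M = 235.
Substituting M = 235 - 0.294N into the first: N(1 - 0.837·0.294) = 266 - 0.837·235.
So N* = 69.3/0.754 = 91.9, and then M* = 235 - 0.294·91.9 = 208.

N* ≈ 91.9, M* ≈ 208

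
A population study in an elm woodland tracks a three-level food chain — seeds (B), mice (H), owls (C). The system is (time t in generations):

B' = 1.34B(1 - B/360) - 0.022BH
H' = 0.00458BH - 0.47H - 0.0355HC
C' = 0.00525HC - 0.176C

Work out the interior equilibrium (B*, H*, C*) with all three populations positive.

B* ≈ 162, H* ≈ 33.5, C* ≈ 7.64

From dC/dt = 0: 0.00525H* = 0.176, so H* = 33.5.
From dB/dt = 0: 1.34(1 - B*/360) = 0.022·33.5, giving B* = 360·(1 - 0.55) = 162.
From dH/dt = 0: 0.00458·162 - 0.47 = 0.0355C*, so C* = 0.271/0.0355 = 7.64.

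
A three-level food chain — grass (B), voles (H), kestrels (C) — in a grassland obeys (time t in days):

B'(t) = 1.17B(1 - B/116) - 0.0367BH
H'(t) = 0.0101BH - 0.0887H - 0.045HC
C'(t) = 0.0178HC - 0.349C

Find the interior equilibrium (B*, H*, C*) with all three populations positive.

From dC/dt = 0: 0.0178H* = 0.349, so H* = 19.6.
From dB/dt = 0: 1.17(1 - B*/116) = 0.0367·19.6, giving B* = 116·(1 - 0.615) = 44.7.
From dH/dt = 0: 0.0101·44.7 - 0.0887 = 0.045C*, so C* = 0.362/0.045 = 8.05.

B* ≈ 44.7, H* ≈ 19.6, C* ≈ 8.05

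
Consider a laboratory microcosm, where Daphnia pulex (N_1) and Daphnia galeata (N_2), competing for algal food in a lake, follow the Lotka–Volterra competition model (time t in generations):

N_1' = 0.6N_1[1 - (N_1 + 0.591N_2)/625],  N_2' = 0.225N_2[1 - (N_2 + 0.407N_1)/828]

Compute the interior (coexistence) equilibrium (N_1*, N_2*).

Setting both brackets to zero gives the nullclines N_1 + 0.591N_2 = 625 and 0.407N_1 + N_2 = 828.
Substituting N_2 = 828 - 0.407N_1 into the first: N_1(1 - 0.591·0.407) = 625 - 0.591·828.
So N_1* = 136/0.759 = 179, and then N_2* = 828 - 0.407·179 = 755.

N_1* ≈ 179, N_2* ≈ 755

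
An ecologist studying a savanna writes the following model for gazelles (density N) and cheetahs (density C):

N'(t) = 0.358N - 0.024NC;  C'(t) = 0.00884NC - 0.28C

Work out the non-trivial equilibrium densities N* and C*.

Set dC/dt = 0 with C > 0: 0.00884N - 0.28 = 0, so N* = 0.28/0.00884 = 31.7.
Set dN/dt = 0 with N > 0: 0.358 - 0.024C = 0, so C* = 0.358/0.024 = 14.9.

N* ≈ 31.7, C* ≈ 14.9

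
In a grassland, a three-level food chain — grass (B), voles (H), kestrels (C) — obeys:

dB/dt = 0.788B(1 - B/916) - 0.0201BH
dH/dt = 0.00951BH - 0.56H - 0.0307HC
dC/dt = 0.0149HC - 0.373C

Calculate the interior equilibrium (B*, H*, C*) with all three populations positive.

B* ≈ 331, H* ≈ 25, C* ≈ 84.3

From dC/dt = 0: 0.0149H* = 0.373, so H* = 25.
From dB/dt = 0: 0.788(1 - B*/916) = 0.0201·25, giving B* = 916·(1 - 0.639) = 331.
From dH/dt = 0: 0.00951·331 - 0.56 = 0.0307C*, so C* = 2.59/0.0307 = 84.3.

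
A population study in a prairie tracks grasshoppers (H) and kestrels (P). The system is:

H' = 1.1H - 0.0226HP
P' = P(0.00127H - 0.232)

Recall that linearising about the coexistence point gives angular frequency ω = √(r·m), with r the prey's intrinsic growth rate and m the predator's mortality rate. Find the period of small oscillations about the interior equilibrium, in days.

T ≈ 12.4 days

Here r = 1.1 and m = 0.232, so r·m = 0.255.
ω = √0.255 = 0.505 per day, hence T = 2π/ω ≈ 12.4 days.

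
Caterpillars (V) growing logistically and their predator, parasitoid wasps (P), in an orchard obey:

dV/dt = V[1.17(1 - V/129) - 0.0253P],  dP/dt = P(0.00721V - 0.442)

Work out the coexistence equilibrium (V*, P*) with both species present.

V* ≈ 61.3, P* ≈ 24.3

From dP/dt = 0 with P > 0: 0.00721V* = 0.442, so V* = 61.3.
Substitute into dV/dt = 0: 1.17(1 - 61.3/129) = 0.0253P*.
The bracket is 0.525, giving P* = 0.614/0.0253 = 24.3.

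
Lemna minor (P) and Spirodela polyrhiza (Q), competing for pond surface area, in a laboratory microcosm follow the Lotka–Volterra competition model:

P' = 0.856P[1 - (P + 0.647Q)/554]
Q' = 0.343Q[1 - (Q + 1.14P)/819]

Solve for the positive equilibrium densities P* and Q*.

Setting both brackets to zero gives the nullclines P + 0.647Q = 554 and 1.14P + Q = 819.
Substituting Q = 819 - 1.14P into the first: P(1 - 0.647·1.14) = 554 - 0.647·819.
So P* = 24.1/0.262 = 91.9, and then Q* = 819 - 1.14·91.9 = 714.

P* ≈ 91.9, Q* ≈ 714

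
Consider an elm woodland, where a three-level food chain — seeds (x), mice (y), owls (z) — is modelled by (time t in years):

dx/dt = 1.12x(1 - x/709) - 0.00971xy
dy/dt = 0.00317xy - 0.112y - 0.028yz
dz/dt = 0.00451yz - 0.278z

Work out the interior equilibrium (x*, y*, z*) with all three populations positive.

From dz/dt = 0: 0.00451y* = 0.278, so y* = 61.6.
From dx/dt = 0: 1.12(1 - x*/709) = 0.00971·61.6, giving x* = 709·(1 - 0.534) = 330.
From dy/dt = 0: 0.00317·330 - 0.112 = 0.028z*, so z* = 0.934/0.028 = 33.4.

x* ≈ 330, y* ≈ 61.6, z* ≈ 33.4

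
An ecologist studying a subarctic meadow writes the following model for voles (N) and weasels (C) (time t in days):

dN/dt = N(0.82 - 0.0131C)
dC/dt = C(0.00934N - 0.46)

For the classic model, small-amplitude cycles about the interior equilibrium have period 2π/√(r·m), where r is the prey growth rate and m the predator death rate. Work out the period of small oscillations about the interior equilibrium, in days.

T ≈ 10.2 days

Here r = 0.82 and m = 0.46, so r·m = 0.377.
ω = √0.377 = 0.614 per day, hence T = 2π/ω ≈ 10.2 days.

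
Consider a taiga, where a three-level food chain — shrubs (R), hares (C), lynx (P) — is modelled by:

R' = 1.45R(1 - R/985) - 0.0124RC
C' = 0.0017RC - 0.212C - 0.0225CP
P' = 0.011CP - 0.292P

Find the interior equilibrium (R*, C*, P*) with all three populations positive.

R* ≈ 761, C* ≈ 26.5, P* ≈ 48.1

From dP/dt = 0: 0.011C* = 0.292, so C* = 26.5.
From dR/dt = 0: 1.45(1 - R*/985) = 0.0124·26.5, giving R* = 985·(1 - 0.227) = 761.
From dC/dt = 0: 0.0017·761 - 0.212 = 0.0225P*, so P* = 1.08/0.0225 = 48.1.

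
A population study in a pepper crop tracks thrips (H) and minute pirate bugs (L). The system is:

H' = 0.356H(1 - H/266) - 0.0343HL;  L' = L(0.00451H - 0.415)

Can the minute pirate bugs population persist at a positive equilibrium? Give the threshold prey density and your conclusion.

The predator equation gives dL/dt > 0 only when H > 0.415/0.00451 = 92.
Without the predator, H → K = 266. Since 266 > 92, the predator can invade and persist.

Threshold H = 92; K > 92, so yes, the predator persists.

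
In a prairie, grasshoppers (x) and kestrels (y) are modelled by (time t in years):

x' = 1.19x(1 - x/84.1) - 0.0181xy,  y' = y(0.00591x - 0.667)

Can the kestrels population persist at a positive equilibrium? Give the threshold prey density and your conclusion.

Threshold x = 113; K < 113, so no, the predator goes extinct.

The predator equation gives dy/dt > 0 only when x > 0.667/0.00591 = 113.
Without the predator, x → K = 84.1. Since 84.1 < 113, the predator cannot invade.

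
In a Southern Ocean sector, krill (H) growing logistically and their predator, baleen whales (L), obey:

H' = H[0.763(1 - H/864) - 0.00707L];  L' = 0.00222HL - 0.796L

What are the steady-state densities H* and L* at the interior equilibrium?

H* ≈ 359, L* ≈ 63.1

From dL/dt = 0 with L > 0: 0.00222H* = 0.796, so H* = 359.
Substitute into dH/dt = 0: 0.763(1 - 359/864) = 0.00707L*.
The bracket is 0.585, giving L* = 0.446/0.00707 = 63.1.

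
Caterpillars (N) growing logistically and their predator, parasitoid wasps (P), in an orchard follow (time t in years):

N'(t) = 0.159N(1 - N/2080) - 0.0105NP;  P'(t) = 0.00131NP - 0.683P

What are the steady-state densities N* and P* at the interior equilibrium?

From dP/dt = 0 with P > 0: 0.00131N* = 0.683, so N* = 521.
Substitute into dN/dt = 0: 0.159(1 - 521/2080) = 0.0105P*.
The bracket is 0.749, giving P* = 0.119/0.0105 = 11.3.

N* ≈ 521, P* ≈ 11.3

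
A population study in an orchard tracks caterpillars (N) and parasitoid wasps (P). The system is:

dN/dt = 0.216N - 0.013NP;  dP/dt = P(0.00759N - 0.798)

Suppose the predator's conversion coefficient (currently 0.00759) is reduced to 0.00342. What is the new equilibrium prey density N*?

At the interior fixed point, setting dP/dt = 0 with P > 0 fixes N* = (predator death rate)/(NP coefficient) — independent of the other coefficients.
With the change, N* = 0.798/0.00342 = 233; it rises from 105.

N* ≈ 233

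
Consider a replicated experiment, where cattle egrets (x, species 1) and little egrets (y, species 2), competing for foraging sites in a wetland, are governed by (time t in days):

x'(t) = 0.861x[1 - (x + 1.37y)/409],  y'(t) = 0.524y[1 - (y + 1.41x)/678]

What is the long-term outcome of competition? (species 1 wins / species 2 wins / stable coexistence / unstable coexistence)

Compare the nullcline intercepts: K1/α12 = 409/1.37 = 299 < K2 = 678; K2/α21 = 678/1.41 = 481 > K1 = 409.
Since the inequalities point opposite ways, species 2 can invade but species 1 cannot.

species 2 excludes species 1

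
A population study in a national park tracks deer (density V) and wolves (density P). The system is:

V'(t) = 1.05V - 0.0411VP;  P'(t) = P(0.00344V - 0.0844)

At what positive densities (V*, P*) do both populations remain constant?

Set dP/dt = 0 with P > 0: 0.00344V - 0.0844 = 0, so V* = 0.0844/0.00344 = 24.5.
Set dV/dt = 0 with V > 0: 1.05 - 0.0411P = 0, so P* = 1.05/0.0411 = 25.5.

V* ≈ 24.5, P* ≈ 25.5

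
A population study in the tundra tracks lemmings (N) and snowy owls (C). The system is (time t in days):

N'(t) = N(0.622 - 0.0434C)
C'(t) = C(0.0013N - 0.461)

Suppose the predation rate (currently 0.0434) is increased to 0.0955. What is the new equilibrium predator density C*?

C* ≈ 6.51

At the interior fixed point, setting dN/dt = 0 with N > 0 fixes C* = (prey growth rate)/(NC coefficient) — independent of the other coefficients.
With the change, C* = 0.622/0.0955 = 6.51; it falls from 14.3.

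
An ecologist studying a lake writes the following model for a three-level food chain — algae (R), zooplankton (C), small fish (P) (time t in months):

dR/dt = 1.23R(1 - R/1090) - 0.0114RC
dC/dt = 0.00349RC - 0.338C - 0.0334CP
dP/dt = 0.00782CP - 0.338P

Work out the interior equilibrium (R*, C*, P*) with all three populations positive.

R* ≈ 653, C* ≈ 43.2, P* ≈ 58.1

From dP/dt = 0: 0.00782C* = 0.338, so C* = 43.2.
From dR/dt = 0: 1.23(1 - R*/1090) = 0.0114·43.2, giving R* = 1090·(1 - 0.401) = 653.
From dC/dt = 0: 0.00349·653 - 0.338 = 0.0334P*, so P* = 1.94/0.0334 = 58.1.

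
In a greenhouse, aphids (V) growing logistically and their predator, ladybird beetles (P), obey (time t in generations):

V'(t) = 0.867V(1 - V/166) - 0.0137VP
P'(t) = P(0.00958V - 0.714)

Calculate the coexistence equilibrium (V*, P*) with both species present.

From dP/dt = 0 with P > 0: 0.00958V* = 0.714, so V* = 74.5.
Substitute into dV/dt = 0: 0.867(1 - 74.5/166) = 0.0137P*.
The bracket is 0.551, giving P* = 0.478/0.0137 = 34.9.

V* ≈ 74.5, P* ≈ 34.9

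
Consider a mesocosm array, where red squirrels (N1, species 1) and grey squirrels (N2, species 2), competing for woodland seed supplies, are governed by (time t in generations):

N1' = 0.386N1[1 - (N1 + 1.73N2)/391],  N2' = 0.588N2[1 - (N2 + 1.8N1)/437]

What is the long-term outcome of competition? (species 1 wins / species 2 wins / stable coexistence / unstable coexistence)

unstable coexistence (outcome depends on initial conditions)

Compare the nullcline intercepts: K1/α12 = 391/1.73 = 226 < K2 = 437; K2/α21 = 437/1.8 = 243 < K1 = 391.
Since both are reversed, neither can invade when rare; the interior point is a saddle.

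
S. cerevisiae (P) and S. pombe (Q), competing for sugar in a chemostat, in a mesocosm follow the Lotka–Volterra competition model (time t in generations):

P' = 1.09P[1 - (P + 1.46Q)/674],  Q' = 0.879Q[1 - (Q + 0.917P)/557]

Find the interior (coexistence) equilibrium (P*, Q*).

P* ≈ 411, Q* ≈ 180

Setting both brackets to zero gives the nullclines P + 1.46Q = 674 and 0.917P + Q = 557.
Substituting Q = 557 - 0.917P into the first: P(1 - 1.46·0.917) = 674 - 1.46·557.
So P* = -139/-0.339 = 411, and then Q* = 557 - 0.917·411 = 180.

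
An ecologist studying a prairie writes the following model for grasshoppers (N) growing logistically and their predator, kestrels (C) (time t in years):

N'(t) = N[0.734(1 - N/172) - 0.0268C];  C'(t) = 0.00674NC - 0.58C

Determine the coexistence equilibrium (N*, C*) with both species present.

From dC/dt = 0 with C > 0: 0.00674N* = 0.58, so N* = 86.1.
Substitute into dN/dt = 0: 0.734(1 - 86.1/172) = 0.0268C*.
The bracket is 0.5, giving C* = 0.367/0.0268 = 13.7.

N* ≈ 86.1, C* ≈ 13.7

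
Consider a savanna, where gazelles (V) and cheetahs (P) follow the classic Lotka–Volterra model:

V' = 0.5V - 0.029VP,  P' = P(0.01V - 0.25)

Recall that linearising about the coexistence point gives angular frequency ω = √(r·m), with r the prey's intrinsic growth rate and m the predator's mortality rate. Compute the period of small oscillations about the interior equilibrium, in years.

T ≈ 17.8 years

Here r = 0.5 and m = 0.25, so r·m = 0.125.
ω = √0.125 = 0.354 per year, hence T = 2π/ω ≈ 17.8 years.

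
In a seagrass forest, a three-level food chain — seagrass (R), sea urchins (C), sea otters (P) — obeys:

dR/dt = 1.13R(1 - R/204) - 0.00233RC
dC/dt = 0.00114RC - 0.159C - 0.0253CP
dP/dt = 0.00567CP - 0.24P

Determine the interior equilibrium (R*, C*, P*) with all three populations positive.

From dP/dt = 0: 0.00567C* = 0.24, so C* = 42.3.
From dR/dt = 0: 1.13(1 - R*/204) = 0.00233·42.3, giving R* = 204·(1 - 0.0873) = 186.
From dC/dt = 0: 0.00114·186 - 0.159 = 0.0253P*, so P* = 0.0533/0.0253 = 2.11.

R* ≈ 186, C* ≈ 42.3, P* ≈ 2.11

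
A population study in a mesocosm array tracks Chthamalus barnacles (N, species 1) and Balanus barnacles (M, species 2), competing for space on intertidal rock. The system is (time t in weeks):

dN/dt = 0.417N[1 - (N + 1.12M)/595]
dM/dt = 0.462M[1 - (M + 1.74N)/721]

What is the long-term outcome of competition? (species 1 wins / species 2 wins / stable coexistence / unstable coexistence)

unstable coexistence (outcome depends on initial conditions)

Compare the nullcline intercepts: K1/α12 = 595/1.12 = 531 < K2 = 721; K2/α21 = 721/1.74 = 414 < K1 = 595.
Since both are reversed, neither can invade when rare; the interior point is a saddle.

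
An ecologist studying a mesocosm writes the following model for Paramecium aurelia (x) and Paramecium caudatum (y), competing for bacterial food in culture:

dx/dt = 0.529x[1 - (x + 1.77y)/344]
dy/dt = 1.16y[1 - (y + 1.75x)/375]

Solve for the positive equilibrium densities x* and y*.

Setting both brackets to zero gives the nullclines x + 1.77y = 344 and 1.75x + y = 375.
Substituting y = 375 - 1.75x into the first: x(1 - 1.77·1.75) = 344 - 1.77·375.
So x* = -320/-2.1 = 152, and then y* = 375 - 1.75·152 = 108.

x* ≈ 152, y* ≈ 108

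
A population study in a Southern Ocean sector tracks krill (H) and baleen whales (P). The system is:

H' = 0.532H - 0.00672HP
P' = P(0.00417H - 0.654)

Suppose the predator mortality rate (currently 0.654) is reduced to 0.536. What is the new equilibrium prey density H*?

H* ≈ 129

At the interior fixed point, setting dP/dt = 0 with P > 0 fixes H* = (predator death rate)/(HP coefficient) — independent of the other coefficients.
With the change, H* = 0.536/0.00417 = 129; it falls from 157.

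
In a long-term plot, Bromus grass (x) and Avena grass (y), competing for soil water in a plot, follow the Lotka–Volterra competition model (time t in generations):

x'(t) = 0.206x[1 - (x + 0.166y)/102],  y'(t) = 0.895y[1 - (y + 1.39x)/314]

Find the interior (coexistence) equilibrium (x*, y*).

x* ≈ 64.8, y* ≈ 224

Setting both brackets to zero gives the nullclines x + 0.166y = 102 and 1.39x + y = 314.
Substituting y = 314 - 1.39x into the first: x(1 - 0.166·1.39) = 102 - 0.166·314.
So x* = 49.9/0.769 = 64.8, and then y* = 314 - 1.39·64.8 = 224.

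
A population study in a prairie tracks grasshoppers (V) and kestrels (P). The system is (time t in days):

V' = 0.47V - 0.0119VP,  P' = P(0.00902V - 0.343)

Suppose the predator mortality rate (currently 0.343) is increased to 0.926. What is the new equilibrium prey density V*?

V* ≈ 103

At the interior fixed point, setting dP/dt = 0 with P > 0 fixes V* = (predator death rate)/(VP coefficient) — independent of the other coefficients.
With the change, V* = 0.926/0.00902 = 103; it rises from 38.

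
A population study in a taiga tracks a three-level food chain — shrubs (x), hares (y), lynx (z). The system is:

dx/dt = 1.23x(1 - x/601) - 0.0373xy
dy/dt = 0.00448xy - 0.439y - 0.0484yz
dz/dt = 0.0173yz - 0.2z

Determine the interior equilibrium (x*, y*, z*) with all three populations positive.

x* ≈ 390, y* ≈ 11.6, z* ≈ 27.1

From dz/dt = 0: 0.0173y* = 0.2, so y* = 11.6.
From dx/dt = 0: 1.23(1 - x*/601) = 0.0373·11.6, giving x* = 601·(1 - 0.351) = 390.
From dy/dt = 0: 0.00448·390 - 0.439 = 0.0484z*, so z* = 1.31/0.0484 = 27.1.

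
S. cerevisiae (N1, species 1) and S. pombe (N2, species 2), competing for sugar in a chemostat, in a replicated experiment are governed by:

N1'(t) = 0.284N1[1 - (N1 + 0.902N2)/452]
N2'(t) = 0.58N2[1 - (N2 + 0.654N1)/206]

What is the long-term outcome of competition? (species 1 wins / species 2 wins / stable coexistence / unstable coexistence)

Compare the nullcline intercepts: K1/α12 = 452/0.902 = 501 > K2 = 206; K2/α21 = 206/0.654 = 315 < K1 = 452.
Since the inequalities point opposite ways, species 1 can invade but species 2 cannot.

species 1 excludes species 2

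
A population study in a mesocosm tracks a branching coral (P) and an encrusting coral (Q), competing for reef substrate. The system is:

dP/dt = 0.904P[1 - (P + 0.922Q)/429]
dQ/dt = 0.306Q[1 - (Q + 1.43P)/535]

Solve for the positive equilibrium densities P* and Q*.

P* ≈ 202, Q* ≈ 246

Setting both brackets to zero gives the nullclines P + 0.922Q = 429 and 1.43P + Q = 535.
Substituting Q = 535 - 1.43P into the first: P(1 - 0.922·1.43) = 429 - 0.922·535.
So P* = -64.3/-0.318 = 202, and then Q* = 535 - 1.43·202 = 246.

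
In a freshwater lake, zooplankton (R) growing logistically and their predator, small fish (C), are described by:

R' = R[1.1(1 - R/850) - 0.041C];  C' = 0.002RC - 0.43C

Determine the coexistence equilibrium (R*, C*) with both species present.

From dC/dt = 0 with C > 0: 0.002R* = 0.43, so R* = 215.
Substitute into dR/dt = 0: 1.1(1 - 215/850) = 0.041C*.
The bracket is 0.747, giving C* = 0.822/0.041 = 20.

R* ≈ 215, C* ≈ 20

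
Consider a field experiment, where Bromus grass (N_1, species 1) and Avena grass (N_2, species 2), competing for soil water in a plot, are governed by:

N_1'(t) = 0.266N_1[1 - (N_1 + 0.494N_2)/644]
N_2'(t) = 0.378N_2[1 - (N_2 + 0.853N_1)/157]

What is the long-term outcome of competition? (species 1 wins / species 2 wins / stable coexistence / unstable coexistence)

species 1 excludes species 2

Compare the nullcline intercepts: K1/α12 = 644/0.494 = 1300 > K2 = 157; K2/α21 = 157/0.853 = 184 < K1 = 644.
Since the inequalities point opposite ways, species 1 can invade but species 2 cannot.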